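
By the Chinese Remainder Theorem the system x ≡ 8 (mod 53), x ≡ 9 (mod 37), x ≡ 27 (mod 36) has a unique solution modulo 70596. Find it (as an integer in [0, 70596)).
The moduli 53, 37, 36 are pairwise coprime, so by the CRT there is a unique solution mod 53·37·36 = 70596.
Solve by successive substitution. Start with x ≡ 8 (mod 53).
  Combine with x ≡ 9 (mod 37): write x = 8 + 53·t and require 8 + 53·t ≡ 9 (mod 37), i.e. 53·t ≡ 9 − 8 ≡ 1 (mod 37). Since 53^(−1) ≡ 7 (mod 37) (53 ≡ 16 (mod 37)), t ≡ 7·1 ≡ 7 (mod 37). So x ≡ 8 + 53·7 = 379 (mod 1961).
  Combine with x ≡ 27 (mod 36): write x = 379 + 1961·t and require 379 + 1961·t ≡ 27 (mod 36), i.e. 1961·t ≡ 27 − 379 ≡ 8 (mod 36). Since 1961^(−1) ≡ 17 (mod 36) (1961 ≡ 17 (mod 36)), t ≡ 17·8 ≡ 28 (mod 36). So x ≡ 379 + 1961·28 = 55287 (mod 70596).
Unique solution in [0, 70596): x = 55287.

Final answer: x ≡ 55287 (mod 70596); the representative in [0, 70596) is 55287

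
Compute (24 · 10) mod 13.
6

Reduce the factors first: 24 ≡ 11 (mod 13), so 24 · 10 ≡ 11 · 10 (mod 13). 11 · 10 = 110. Dividing by 13: 110 = 8·13 + 6. So (24 · 10) mod 13 = 6.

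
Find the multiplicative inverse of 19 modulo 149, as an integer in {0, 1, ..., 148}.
Apply the extended Euclidean algorithm to (149, 19), tracking rows (r, s, t) with s·149 + t·19 = r. Each division r_prev = q·r_cur + r_new produces the new row as (previous row) − q·(current row):
  row A: (149, 1, 0)   [1·149 + 0·19 = 149]
  row B: (19, 0, 1)   [0·149 + 1·19 = 19]
  149 = 7·19 + 16   → row C = row A − 7·row B = (16, 1, −7)   [check: 1·149 − 7·19 = 16]
  19 = 1·16 + 3   → row D = row B − 1·row C = (3, −1, 8)   [check: −1·149 + 8·19 = 3]
  16 = 5·3 + 1   → row E = row C − 5·row D = (1, 6, −47)   [check: 6·149 − 47·19 = 1]
  3 = 3·1 + 0   → remainder 0, stop. gcd = 1 (last nonzero row E).
The gcd is 1, so 19 is invertible mod 149. The last nonzero row gives 6·149 − 47·19 = 1, so t = −47. So 19^(−1) ≡ −47 ≡ 102 (mod 149). Verify: 19 · 102 = 1938 ≡ 1 (mod 149). ✓

Final answer: 19^(−1) ≡ 102 (mod 149)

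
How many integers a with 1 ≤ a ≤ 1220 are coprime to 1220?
480

The number of a ∈ {1, ..., 1220} with gcd(a, 1220) = 1 is by definition Euler's totient φ(1220). φ is multiplicative, with φ(p^e) = p^e − p^(e−1). Factorise 1220 = 2^2 · 5 · 61. Then
  φ(1220) = (2^2 − 2^1) · (5 − 1) · (61 − 1) = 2 · 4 · 60 = 480.
So there are 480 such integers.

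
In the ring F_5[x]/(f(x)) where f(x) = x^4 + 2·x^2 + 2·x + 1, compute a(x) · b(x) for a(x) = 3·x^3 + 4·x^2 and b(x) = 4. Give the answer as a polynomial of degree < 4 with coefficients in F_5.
Multiply as integer polynomials: a · b = 12·x^3 + 16·x^2. Reducing coefficients mod 5: a · b ≡ 2·x^3 + x^2. This already has degree < 4, so no reduction by f is needed. Hence a · b ≡ 2·x^3 + x^2 in F_5[x]/(f).

Final answer: a · b ≡ 2·x^3 + x^2 (mod f(x))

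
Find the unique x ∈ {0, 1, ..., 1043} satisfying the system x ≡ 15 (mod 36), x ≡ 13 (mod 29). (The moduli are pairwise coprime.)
x ≡ 303 (mod 1044); the representative in [0, 1044) is 303

The moduli 36, 29 are pairwise coprime, so by the CRT there is a unique solution mod 36·29 = 1044.
Solve by successive substitution. Start with x ≡ 15 (mod 36).
  Combine with x ≡ 13 (mod 29): write x = 15 + 36·t and require 15 + 36·t ≡ 13 (mod 29), i.e. 36·t ≡ 13 − 15 ≡ 27 (mod 29). Since 36^(−1) ≡ 25 (mod 29) (36 ≡ 7 (mod 29)), t ≡ 25·27 ≡ 8 (mod 29). So x ≡ 15 + 36·8 = 303 (mod 1044).
Unique solution in [0, 1044): x = 303.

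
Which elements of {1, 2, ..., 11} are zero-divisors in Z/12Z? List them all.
An element a ∈ Z/12Z (with a ≠ 0) is a zero-divisor iff gcd(a, 12) > 1 (because a is a unit precisely when gcd(a, n) = 1, and in Z/nZ every nonzero, non-unit element is a zero-divisor). Scan a = 1, ..., 11 and keep those with gcd(a, 12) > 1:
  gcd(2, 12) = 2, gcd(3, 12) = 3, gcd(4, 12) = 4, gcd(6, 12) = 6, gcd(8, 12) = 4, gcd(9, 12) = 3, gcd(10, 12) = 2.
All other a ∈ {1, ..., 11} have gcd(a, 12) = 1 and are units. So the nonzero zero-divisors are exactly the 7 values of a appearing in this scan.

Final answer: nonzero zero-divisors of Z/12Z = {2, 3, 4, 6, 8, 9, 10}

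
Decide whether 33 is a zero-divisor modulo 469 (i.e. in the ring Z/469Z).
gcd(33, 469) = 1, so 33 is a unit in Z/469Z (it has a multiplicative inverse). A unit cannot be a zero-divisor: if 33·b ≡ 0 then multiplying both sides by 33^(−1) gives b ≡ 0. So 33 is not a zero-divisor.

Final answer: NO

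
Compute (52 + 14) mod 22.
Reduce the summands first: 52 ≡ 8 (mod 22), so 52 + 14 ≡ 8 + 14 (mod 22). 8 + 14 = 22; 22 = 1·22 + 0, so (52 + 14) mod 22 = 0.

Final answer: 0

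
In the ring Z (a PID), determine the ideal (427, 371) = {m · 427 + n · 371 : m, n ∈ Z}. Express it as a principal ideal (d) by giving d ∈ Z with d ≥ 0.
(427, 371) = (7); d = 7

In the PID Z, (a, b) is generated by gcd(a, b). Compute gcd(427, 371) with the extended Euclidean algorithm, tracking rows (r, s, t) with s·427 + t·371 = r:
  row A: (427, 1, 0)   [1·427 + 0·371 = 427]
  row B: (371, 0, 1)   [0·427 + 1·371 = 371]
  427 = 1·371 + 56   → row C = row A − 1·row B = (56, 1, −1)   [check: 1·427 − 1·371 = 56]
  371 = 6·56 + 35   → row D = row B − 6·row C = (35, −6, 7)   [check: −6·427 + 7·371 = 35]
  56 = 1·35 + 21   → row E = row C − 1·row D = (21, 7, −8)   [check: 7·427 − 8·371 = 21]
  35 = 1·21 + 14   → row F = row D − 1·row E = (14, −13, 15)   [check: −13·427 + 15·371 = 14]
  21 = 1·14 + 7   → row G = row E − 1·row F = (7, 20, −23)   [check: 20·427 − 23·371 = 7]
  14 = 2·7 + 0   → remainder 0, stop. gcd = 7 (last nonzero row G).
So gcd(427, 371) = 7, with Bézout identity 20·427 − 23·371 = 7. Containment (⊇): the Bézout identity exhibits 7 as an element of (427, 371), giving (7) ⊆ (427, 371). Containment (⊆): since 7 | 427 and 7 | 371 (427 = 7·61, 371 = 7·53), every Z-linear combination of 427 and 371 is divisible by 7, so (427, 371) ⊆ (7). Therefore (427, 371) = (7), d = 7.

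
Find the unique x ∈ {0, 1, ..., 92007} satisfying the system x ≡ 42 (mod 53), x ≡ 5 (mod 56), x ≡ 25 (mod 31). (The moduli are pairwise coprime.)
x ≡ 19493 (mod 92008); the representative in [0, 92008) is 19493

The moduli 53, 56, 31 are pairwise coprime, so by the CRT there is a unique solution mod 53·56·31 = 92008.
Solve by successive substitution. Start with x ≡ 42 (mod 53).
  Combine with x ≡ 5 (mod 56): write x = 42 + 53·t and require 42 + 53·t ≡ 5 (mod 56), i.e. 53·t ≡ 5 − 42 ≡ 19 (mod 56). Since 53^(−1) ≡ 37 (mod 56), t ≡ 37·19 ≡ 31 (mod 56). So x ≡ 42 + 53·31 = 1685 (mod 2968).
  Combine with x ≡ 25 (mod 31): write x = 1685 + 2968·t and require 1685 + 2968·t ≡ 25 (mod 31), i.e. 2968·t ≡ 25 − 1685 ≡ 14 (mod 31). Since 2968^(−1) ≡ 27 (mod 31) (2968 ≡ 23 (mod 31)), t ≡ 27·14 ≡ 6 (mod 31). So x ≡ 1685 + 2968·6 = 19493 (mod 92008).
Unique solution in [0, 92008): x = 19493.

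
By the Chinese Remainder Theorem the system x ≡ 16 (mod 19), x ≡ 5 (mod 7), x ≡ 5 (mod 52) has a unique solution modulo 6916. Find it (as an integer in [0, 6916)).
The moduli 19, 7, 52 are pairwise coprime, so by the CRT there is a unique solution mod 19·7·52 = 6916.
Solve by successive substitution. Start with x ≡ 16 (mod 19).
  Combine with x ≡ 5 (mod 7): write x = 16 + 19·t and require 16 + 19·t ≡ 5 (mod 7), i.e. 19·t ≡ 5 − 16 ≡ 3 (mod 7). Since 19^(−1) ≡ 3 (mod 7) (19 ≡ 5 (mod 7)), t ≡ 3·3 ≡ 2 (mod 7). So x ≡ 16 + 19·2 = 54 (mod 133).
  Combine with x ≡ 5 (mod 52): write x = 54 + 133·t and require 54 + 133·t ≡ 5 (mod 52), i.e. 133·t ≡ 5 − 54 ≡ 3 (mod 52). Since 133^(−1) ≡ 9 (mod 52) (133 ≡ 29 (mod 52)), t ≡ 9·3 ≡ 27 (mod 52). So x ≡ 54 + 133·27 = 3645 (mod 6916).
Unique solution in [0, 6916): x = 3645.

Final answer: x ≡ 3645 (mod 6916); the representative in [0, 6916) is 3645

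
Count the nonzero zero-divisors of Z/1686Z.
In Z/1686Z each nonzero element is either a unit (gcd with 1686 is 1) or a zero-divisor (gcd > 1). The number of units is φ(1686): factorise 1686 = 2 · 3 · 281, so φ(1686) = (2 − 1) · (3 − 1) · (281 − 1) = 1 · 2 · 280 = 560. The nonzero elements number 1686 − 1 = 1685. Hence the nonzero zero-divisors number 1685 − 560 = 1125.

Final answer: Z/1686Z has 1125 nonzero zero-divisors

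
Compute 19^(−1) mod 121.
Apply the extended Euclidean algorithm to (121, 19), tracking rows (r, s, t) with s·121 + t·19 = r. Each division r_prev = q·r_cur + r_new produces the new row as (previous row) − q·(current row):
  row A: (121, 1, 0)   [1·121 + 0·19 = 121]
  row B: (19, 0, 1)   [0·121 + 1·19 = 19]
  121 = 6·19 + 7   → row C = row A − 6·row B = (7, 1, −6)   [check: 1·121 − 6·19 = 7]
  19 = 2·7 + 5   → row D = row B − 2·row C = (5, −2, 13)   [check: −2·121 + 13·19 = 5]
  7 = 1·5 + 2   → row E = row C − 1·row D = (2, 3, −19)   [check: 3·121 − 19·19 = 2]
  5 = 2·2 + 1   → row F = row D − 2·row E = (1, −8, 51)   [check: −8·121 + 51·19 = 1]
  2 = 2·1 + 0   → remainder 0, stop. gcd = 1 (last nonzero row F).
The gcd is 1, so 19 is invertible mod 121. The last nonzero row gives −8·121 + 51·19 = 1, so t = 51. So 19^(−1) ≡ 51 (mod 121). Verify: 19 · 51 = 969 ≡ 1 (mod 121). ✓

Final answer: 19^(−1) ≡ 51 (mod 121)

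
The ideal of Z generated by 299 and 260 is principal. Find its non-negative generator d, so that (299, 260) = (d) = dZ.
(299, 260) = (13); d = 13

In the PID Z, (a, b) is generated by gcd(a, b). Compute gcd(299, 260) with the extended Euclidean algorithm, tracking rows (r, s, t) with s·299 + t·260 = r:
  row A: (299, 1, 0)   [1·299 + 0·260 = 299]
  row B: (260, 0, 1)   [0·299 + 1·260 = 260]
  299 = 1·260 + 39   → row C = row A − 1·row B = (39, 1, −1)   [check: 1·299 − 1·260 = 39]
  260 = 6·39 + 26   → row D = row B − 6·row C = (26, −6, 7)   [check: −6·299 + 7·260 = 26]
  39 = 1·26 + 13   → row E = row C − 1·row D = (13, 7, −8)   [check: 7·299 − 8·260 = 13]
  26 = 2·13 + 0   → remainder 0, stop. gcd = 13 (last nonzero row E).
So gcd(299, 260) = 13, with Bézout identity 7·299 − 8·260 = 13. Containment (⊇): the Bézout identity exhibits 13 as an element of (299, 260), giving (13) ⊆ (299, 260). Containment (⊆): since 13 | 299 and 13 | 260 (299 = 13·23, 260 = 13·20), every Z-linear combination of 299 and 260 is divisible by 13, so (299, 260) ⊆ (13). Therefore (299, 260) = (13), d = 13.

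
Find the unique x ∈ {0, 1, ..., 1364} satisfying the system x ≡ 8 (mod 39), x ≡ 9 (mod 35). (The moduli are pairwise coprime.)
x ≡ 359 (mod 1365); the representative in [0, 1365) is 359

The moduli 39, 35 are pairwise coprime, so by the CRT there is a unique solution mod 39·35 = 1365.
Solve by successive substitution. Start with x ≡ 8 (mod 39).
  Combine with x ≡ 9 (mod 35): write x = 8 + 39·t and require 8 + 39·t ≡ 9 (mod 35), i.e. 39·t ≡ 9 − 8 ≡ 1 (mod 35). Since 39^(−1) ≡ 9 (mod 35) (39 ≡ 4 (mod 35)), t ≡ 9·1 ≡ 9 (mod 35). So x ≡ 8 + 39·9 = 359 (mod 1365).
Unique solution in [0, 1365): x = 359.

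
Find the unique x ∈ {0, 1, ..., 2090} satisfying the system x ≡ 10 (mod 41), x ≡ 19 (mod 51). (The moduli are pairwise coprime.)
x ≡ 1855 (mod 2091); the representative in [0, 2091) is 1855

The moduli 41, 51 are pairwise coprime, so by the CRT there is a unique solution mod 41·51 = 2091.
Solve by successive substitution. Start with x ≡ 10 (mod 41).
  Combine with x ≡ 19 (mod 51): write x = 10 + 41·t and require 10 + 41·t ≡ 19 (mod 51), i.e. 41·t ≡ 19 − 10 ≡ 9 (mod 51). Since 41^(−1) ≡ 5 (mod 51), t ≡ 5·9 ≡ 45 (mod 51). So x ≡ 10 + 41·45 = 1855 (mod 2091).
Unique solution in [0, 2091): x = 1855.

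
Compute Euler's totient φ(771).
φ is multiplicative, with φ(p^e) = p^e − p^(e−1). Factorise 771 = 3 · 257. Then
  φ(771) = (3 − 1) · (257 − 1) = 2 · 256 = 512.

Final answer: φ(771) = 512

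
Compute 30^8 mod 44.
16

Use repeated squaring. Binary(8) = 1000. Walk through the bits of the exponent 8 left-to-right: at each bit after the leading one, square the running value, then multiply by 30 if the bit is 1 (always reducing mod 44):
  bit 1 = 1 (leading): start with 30.
  bit 2 = 0: square 30^2 = 900 ≡ 20 (mod 44).
  bit 3 = 0: square 20^2 = 400 ≡ 4 (mod 44).
  bit 4 = 0: square 4^2 = 16 (mod 44).
Final value: 30^8 ≡ 16 (mod 44).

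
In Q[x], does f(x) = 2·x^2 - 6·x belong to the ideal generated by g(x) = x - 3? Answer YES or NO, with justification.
In Q[x] the ideal (g) consists of all multiples of g, so f ∈ (g) iff g | f, i.e. iff the remainder of f on division by g is 0. Divide f by g (g is monic, so eliminate the leading term of the running remainder at each step):
  leading term 2·x^2: subtract (2·x)·g(x) = 2·x^2 - 6·x, leaving 0
The remainder is 0, so f(x) = g(x) · h(x) with h(x) = 2·x. Hence g | f, i.e. f ∈ (g).

Final answer: YES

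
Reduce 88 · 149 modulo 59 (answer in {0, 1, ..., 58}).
14

Reduce the factors first: 88 ≡ 29, 149 ≡ 31 (mod 59), so 88 · 149 ≡ 29 · 31 (mod 59). 29 · 31 = 899. Dividing by 59: 899 = 15·59 + 14. So (88 · 149) mod 59 = 14.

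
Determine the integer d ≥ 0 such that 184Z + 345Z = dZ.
(184, 345) = (23); d = 23

In the PID Z, (a, b) is generated by gcd(a, b). Compute gcd(345, 184) with the extended Euclidean algorithm, tracking rows (r, s, t) with s·345 + t·184 = r:
  row A: (345, 1, 0)   [1·345 + 0·184 = 345]
  row B: (184, 0, 1)   [0·345 + 1·184 = 184]
  345 = 1·184 + 161   → row C = row A − 1·row B = (161, 1, −1)   [check: 1·345 − 1·184 = 161]
  184 = 1·161 + 23   → row D = row B − 1·row C = (23, −1, 2)   [check: −1·345 + 2·184 = 23]
  161 = 7·23 + 0   → remainder 0, stop. gcd = 23 (last nonzero row D).
So gcd(184, 345) = 23, with Bézout identity −1·345 + 2·184 = 23. Containment (⊇): the Bézout identity exhibits 23 as an element of (184, 345), giving (23) ⊆ (184, 345). Containment (⊆): since 23 | 184 and 23 | 345 (184 = 23·8, 345 = 23·15), every Z-linear combination of 184 and 345 is divisible by 23, so (184, 345) ⊆ (23). Therefore (184, 345) = (23), d = 23.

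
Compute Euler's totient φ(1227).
φ(1227) = 816

φ is multiplicative, with φ(p^e) = p^e − p^(e−1). Factorise 1227 = 3 · 409. Then
  φ(1227) = (3 − 1) · (409 − 1) = 2 · 408 = 816.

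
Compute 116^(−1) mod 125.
Apply the extended Euclidean algorithm to (125, 116), tracking rows (r, s, t) with s·125 + t·116 = r. Each division r_prev = q·r_cur + r_new produces the new row as (previous row) − q·(current row):
  row A: (125, 1, 0)   [1·125 + 0·116 = 125]
  row B: (116, 0, 1)   [0·125 + 1·116 = 116]
  125 = 1·116 + 9   → row C = row A − 1·row B = (9, 1, −1)   [check: 1·125 − 1·116 = 9]
  116 = 12·9 + 8   → row D = row B − 12·row C = (8, −12, 13)   [check: −12·125 + 13·116 = 8]
  9 = 1·8 + 1   → row E = row C − 1·row D = (1, 13, −14)   [check: 13·125 − 14·116 = 1]
  8 = 8·1 + 0   → remainder 0, stop. gcd = 1 (last nonzero row E).
The gcd is 1, so 116 is invertible mod 125. The last nonzero row gives 13·125 − 14·116 = 1, so t = −14. So 116^(−1) ≡ −14 ≡ 111 (mod 125). Verify: 116 · 111 = 12876 ≡ 1 (mod 125). ✓

Final answer: 116^(−1) ≡ 111 (mod 125)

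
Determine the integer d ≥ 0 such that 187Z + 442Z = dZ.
In the PID Z, (a, b) is generated by gcd(a, b). Compute gcd(442, 187) with the extended Euclidean algorithm, tracking rows (r, s, t) with s·442 + t·187 = r:
  row A: (442, 1, 0)   [1·442 + 0·187 = 442]
  row B: (187, 0, 1)   [0·442 + 1·187 = 187]
  442 = 2·187 + 68   → row C = row A − 2·row B = (68, 1, −2)   [check: 1·442 − 2·187 = 68]
  187 = 2·68 + 51   → row D = row B − 2·row C = (51, −2, 5)   [check: −2·442 + 5·187 = 51]
  68 = 1·51 + 17   → row E = row C − 1·row D = (17, 3, −7)   [check: 3·442 − 7·187 = 17]
  51 = 3·17 + 0   → remainder 0, stop. gcd = 17 (last nonzero row E).
So gcd(187, 442) = 17, with Bézout identity 3·442 − 7·187 = 17. Containment (⊇): the Bézout identity exhibits 17 as an element of (187, 442), giving (17) ⊆ (187, 442). Containment (⊆): since 17 | 187 and 17 | 442 (187 = 17·11, 442 = 17·26), every Z-linear combination of 187 and 442 is divisible by 17, so (187, 442) ⊆ (17). Therefore (187, 442) = (17), d = 17.

Final answer: (187, 442) = (17); d = 17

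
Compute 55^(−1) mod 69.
Apply the extended Euclidean algorithm to (69, 55), tracking rows (r, s, t) with s·69 + t·55 = r. Each division r_prev = q·r_cur + r_new produces the new row as (previous row) − q·(current row):
  row A: (69, 1, 0)   [1·69 + 0·55 = 69]
  row B: (55, 0, 1)   [0·69 + 1·55 = 55]
  69 = 1·55 + 14   → row C = row A − 1·row B = (14, 1, −1)   [check: 1·69 − 1·55 = 14]
  55 = 3·14 + 13   → row D = row B − 3·row C = (13, −3, 4)   [check: −3·69 + 4·55 = 13]
  14 = 1·13 + 1   → row E = row C − 1·row D = (1, 4, −5)   [check: 4·69 − 5·55 = 1]
  13 = 13·1 + 0   → remainder 0, stop. gcd = 1 (last nonzero row E).
The gcd is 1, so 55 is invertible mod 69. The last nonzero row gives 4·69 − 5·55 = 1, so t = −5. So 55^(−1) ≡ −5 ≡ 64 (mod 69). Verify: 55 · 64 = 3520 ≡ 1 (mod 69). ✓

Final answer: 55^(−1) ≡ 64 (mod 69)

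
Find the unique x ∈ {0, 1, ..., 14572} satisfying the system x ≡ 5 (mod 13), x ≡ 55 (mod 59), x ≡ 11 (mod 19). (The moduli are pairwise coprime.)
The moduli 13, 59, 19 are pairwise coprime, so by the CRT there is a unique solution mod 13·59·19 = 14573.
Solve by successive substitution. Start with x ≡ 5 (mod 13).
  Combine with x ≡ 55 (mod 59): write x = 5 + 13·t and require 5 + 13·t ≡ 55 (mod 59), i.e. 13·t ≡ 55 − 5 ≡ 50 (mod 59). Since 13^(−1) ≡ 50 (mod 59), t ≡ 50·50 ≡ 22 (mod 59). So x ≡ 5 + 13·22 = 291 (mod 767).
  Combine with x ≡ 11 (mod 19): write x = 291 + 767·t and require 291 + 767·t ≡ 11 (mod 19), i.e. 767·t ≡ 11 − 291 ≡ 5 (mod 19). Since 767^(−1) ≡ 11 (mod 19) (767 ≡ 7 (mod 19)), t ≡ 11·5 ≡ 17 (mod 19). So x ≡ 291 + 767·17 = 13330 (mod 14573).
Unique solution in [0, 14573): x = 13330.

Final answer: x ≡ 13330 (mod 14573); the representative in [0, 14573) is 13330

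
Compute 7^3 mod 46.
21

Use repeated squaring. Binary(3) = 11. Walk through the bits of the exponent 3 left-to-right: at each bit after the leading one, square the running value, then multiply by 7 if the bit is 1 (always reducing mod 46):
  bit 1 = 1 (leading): start with 7.
  bit 2 = 1: square 7^2 = 49 ≡ 3; bit is 1, so multiply 3·7 = 21 (mod 46).
Final value: 7^3 ≡ 21 (mod 46).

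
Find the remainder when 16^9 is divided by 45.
Use repeated squaring. Binary(9) = 1001. Walk through the bits of the exponent 9 left-to-right: at each bit after the leading one, square the running value, then multiply by 16 if the bit is 1 (always reducing mod 45):
  bit 1 = 1 (leading): start with 16.
  bit 2 = 0: square 16^2 = 256 ≡ 31 (mod 45).
  bit 3 = 0: square 31^2 = 961 ≡ 16 (mod 45).
  bit 4 = 1: square 16^2 = 256 ≡ 31; bit is 1, so multiply 31·16 = 496 ≡ 1 (mod 45).
Final value: 16^9 ≡ 1 (mod 45).

Final answer: 1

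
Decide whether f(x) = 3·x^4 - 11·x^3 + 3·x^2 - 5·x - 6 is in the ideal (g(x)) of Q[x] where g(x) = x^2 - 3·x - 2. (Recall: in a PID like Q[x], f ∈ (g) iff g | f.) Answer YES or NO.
YES

In Q[x] the ideal (g) consists of all multiples of g, so f ∈ (g) iff g | f, i.e. iff the remainder of f on division by g is 0. Divide f by g (g is monic, so eliminate the leading term of the running remainder at each step):
  leading term 3·x^4: subtract (3·x^2)·g(x) = 3·x^4 - 9·x^3 - 6·x^2, leaving -2·x^3 + 9·x^2 - 5·x - 6
  leading term -2·x^3: subtract (-2·x)·g(x) = -2·x^3 + 6·x^2 + 4·x, leaving 3·x^2 - 9·x - 6
  leading term 3·x^2: subtract (3)·g(x) = 3·x^2 - 9·x - 6, leaving 0
The remainder is 0, so f(x) = g(x) · h(x) with h(x) = 3·x^2 - 2·x + 3. Hence g | f, i.e. f ∈ (g).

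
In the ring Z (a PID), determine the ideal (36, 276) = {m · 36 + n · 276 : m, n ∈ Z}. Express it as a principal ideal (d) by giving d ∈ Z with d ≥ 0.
In the PID Z, (a, b) is generated by gcd(a, b). Compute gcd(276, 36) with the extended Euclidean algorithm, tracking rows (r, s, t) with s·276 + t·36 = r:
  row A: (276, 1, 0)   [1·276 + 0·36 = 276]
  row B: (36, 0, 1)   [0·276 + 1·36 = 36]
  276 = 7·36 + 24   → row C = row A − 7·row B = (24, 1, −7)   [check: 1·276 − 7·36 = 24]
  36 = 1·24 + 12   → row D = row B − 1·row C = (12, −1, 8)   [check: −1·276 + 8·36 = 12]
  24 = 2·12 + 0   → remainder 0, stop. gcd = 12 (last nonzero row D).
So gcd(36, 276) = 12, with Bézout identity −1·276 + 8·36 = 12. Containment (⊇): the Bézout identity exhibits 12 as an element of (36, 276), giving (12) ⊆ (36, 276). Containment (⊆): since 12 | 36 and 12 | 276 (36 = 12·3, 276 = 12·23), every Z-linear combination of 36 and 276 is divisible by 12, so (36, 276) ⊆ (12). Therefore (36, 276) = (12), d = 12.

Final answer: (36, 276) = (12); d = 12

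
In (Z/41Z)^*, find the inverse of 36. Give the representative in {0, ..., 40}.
Apply the extended Euclidean algorithm to (41, 36), tracking rows (r, s, t) with s·41 + t·36 = r. Each division r_prev = q·r_cur + r_new produces the new row as (previous row) − q·(current row):
  row A: (41, 1, 0)   [1·41 + 0·36 = 41]
  row B: (36, 0, 1)   [0·41 + 1·36 = 36]
  41 = 1·36 + 5   → row C = row A − 1·row B = (5, 1, −1)   [check: 1·41 − 1·36 = 5]
  36 = 7·5 + 1   → row D = row B − 7·row C = (1, −7, 8)   [check: −7·41 + 8·36 = 1]
  5 = 5·1 + 0   → remainder 0, stop. gcd = 1 (last nonzero row D).
The gcd is 1, so 36 is invertible mod 41. The last nonzero row gives −7·41 + 8·36 = 1, so t = 8. So 36^(−1) ≡ 8 (mod 41). Verify: 36 · 8 = 288 ≡ 1 (mod 41). ✓

Final answer: 36^(−1) ≡ 8 (mod 41)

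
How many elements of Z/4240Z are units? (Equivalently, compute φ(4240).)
An element a ∈ Z/4240Z is a unit iff gcd(a, 4240) = 1, so the number of units is φ(4240). φ is multiplicative, with φ(p^e) = p^e − p^(e−1). Factorise 4240 = 2^4 · 5 · 53. Then
  φ(4240) = (2^4 − 2^3) · (5 − 1) · (53 − 1) = 8 · 4 · 52 = 1664.

Final answer: Z/4240Z has φ(4240) = 1664 units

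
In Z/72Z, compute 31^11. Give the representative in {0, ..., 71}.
7

Use repeated squaring. Binary(11) = 1011. Walk through the bits of the exponent 11 left-to-right: at each bit after the leading one, square the running value, then multiply by 31 if the bit is 1 (always reducing mod 72):
  bit 1 = 1 (leading): start with 31.
  bit 2 = 0: square 31^2 = 961 ≡ 25 (mod 72).
  bit 3 = 1: square 25^2 = 625 ≡ 49; bit is 1, so multiply 49·31 = 1519 ≡ 7 (mod 72).
  bit 4 = 1: square 7^2 = 49; bit is 1, so multiply 49·31 = 1519 ≡ 7 (mod 72).
Final value: 31^11 ≡ 7 (mod 72).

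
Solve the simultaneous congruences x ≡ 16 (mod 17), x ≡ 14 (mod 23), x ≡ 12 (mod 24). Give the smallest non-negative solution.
The moduli 17, 23, 24 are pairwise coprime, so by the CRT there is a unique solution mod 17·23·24 = 9384.
Solve by successive substitution. Start with x ≡ 16 (mod 17).
  Combine with x ≡ 14 (mod 23): write x = 16 + 17·t and require 16 + 17·t ≡ 14 (mod 23), i.e. 17·t ≡ 14 − 16 ≡ 21 (mod 23). Since 17^(−1) ≡ 19 (mod 23), t ≡ 19·21 ≡ 8 (mod 23). So x ≡ 16 + 17·8 = 152 (mod 391).
  Combine with x ≡ 12 (mod 24): write x = 152 + 391·t and require 152 + 391·t ≡ 12 (mod 24), i.e. 391·t ≡ 12 − 152 ≡ 4 (mod 24). Since 391^(−1) ≡ 7 (mod 24) (391 ≡ 7 (mod 24)), t ≡ 7·4 ≡ 4 (mod 24). So x ≡ 152 + 391·4 = 1716 (mod 9384).
Unique solution in [0, 9384): x = 1716.

Final answer: x ≡ 1716 (mod 9384); the representative in [0, 9384) is 1716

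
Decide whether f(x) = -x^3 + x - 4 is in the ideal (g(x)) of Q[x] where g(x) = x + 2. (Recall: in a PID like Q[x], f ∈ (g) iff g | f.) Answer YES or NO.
NO

In Q[x] the ideal (g) consists of all multiples of g, so f ∈ (g) iff g | f, i.e. iff the remainder of f on division by g is 0. Divide f by g (g is monic, so eliminate the leading term of the running remainder at each step):
  leading term -x^3: subtract (-x^2)·g(x) = -x^3 - 2·x^2, leaving 2·x^2 + x - 4
  leading term 2·x^2: subtract (2·x)·g(x) = 2·x^2 + 4·x, leaving -3·x - 4
  leading term -3·x: subtract (-3)·g(x) = -3·x - 6, leaving 2
The remainder r(x) = 2 ≠ 0 (and deg r < deg g), so g ∤ f, i.e. f ∉ (g).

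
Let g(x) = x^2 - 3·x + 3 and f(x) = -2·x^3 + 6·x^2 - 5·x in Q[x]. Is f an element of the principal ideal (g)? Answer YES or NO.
In Q[x] the ideal (g) consists of all multiples of g, so f ∈ (g) iff g | f, i.e. iff the remainder of f on division by g is 0. Divide f by g (g is monic, so eliminate the leading term of the running remainder at each step):
  leading term -2·x^3: subtract (-2·x)·g(x) = -2·x^3 + 6·x^2 - 6·x, leaving x
The remainder r(x) = x ≠ 0 (and deg r < deg g), so g ∤ f, i.e. f ∉ (g).

Final answer: NO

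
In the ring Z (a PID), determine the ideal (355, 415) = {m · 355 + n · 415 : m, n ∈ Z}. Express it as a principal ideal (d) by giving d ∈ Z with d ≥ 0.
(355, 415) = (5); d = 5

In the PID Z, (a, b) is generated by gcd(a, b). Compute gcd(415, 355) with the extended Euclidean algorithm, tracking rows (r, s, t) with s·415 + t·355 = r:
  row A: (415, 1, 0)   [1·415 + 0·355 = 415]
  row B: (355, 0, 1)   [0·415 + 1·355 = 355]
  415 = 1·355 + 60   → row C = row A − 1·row B = (60, 1, −1)   [check: 1·415 − 1·355 = 60]
  355 = 5·60 + 55   → row D = row B − 5·row C = (55, −5, 6)   [check: −5·415 + 6·355 = 55]
  60 = 1·55 + 5   → row E = row C − 1·row D = (5, 6, −7)   [check: 6·415 − 7·355 = 5]
  55 = 11·5 + 0   → remainder 0, stop. gcd = 5 (last nonzero row E).
So gcd(355, 415) = 5, with Bézout identity 6·415 − 7·355 = 5. Containment (⊇): the Bézout identity exhibits 5 as an element of (355, 415), giving (5) ⊆ (355, 415). Containment (⊆): since 5 | 355 and 5 | 415 (355 = 5·71, 415 = 5·83), every Z-linear combination of 355 and 415 is divisible by 5, so (355, 415) ⊆ (5). Therefore (355, 415) = (5), d = 5.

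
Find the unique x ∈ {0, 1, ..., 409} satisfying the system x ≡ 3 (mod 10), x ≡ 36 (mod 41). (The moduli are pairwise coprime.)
x ≡ 323 (mod 410); the representative in [0, 410) is 323

The moduli 10, 41 are pairwise coprime, so by the CRT there is a unique solution mod 10·41 = 410.
Solve by successive substitution. Start with x ≡ 3 (mod 10).
  Combine with x ≡ 36 (mod 41): write x = 3 + 10·t and require 3 + 10·t ≡ 36 (mod 41), i.e. 10·t ≡ 36 − 3 ≡ 33 (mod 41). Since 10^(−1) ≡ 37 (mod 41), t ≡ 37·33 ≡ 32 (mod 41). So x ≡ 3 + 10·32 = 323 (mod 410).
Unique solution in [0, 410): x = 323.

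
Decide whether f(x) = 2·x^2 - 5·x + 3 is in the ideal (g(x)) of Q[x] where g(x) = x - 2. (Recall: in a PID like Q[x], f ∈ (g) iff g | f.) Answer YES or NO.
In Q[x] the ideal (g) consists of all multiples of g, so f ∈ (g) iff g | f, i.e. iff the remainder of f on division by g is 0. Divide f by g (g is monic, so eliminate the leading term of the running remainder at each step):
  leading term 2·x^2: subtract (2·x)·g(x) = 2·x^2 - 4·x, leaving 3 - x
  leading term -x: subtract (-1)·g(x) = 2 - x, leaving 1
The remainder r(x) = 1 ≠ 0 (and deg r < deg g), so g ∤ f, i.e. f ∉ (g).

Final answer: NO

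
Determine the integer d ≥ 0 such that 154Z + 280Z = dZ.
In the PID Z, (a, b) is generated by gcd(a, b). Compute gcd(280, 154) with the extended Euclidean algorithm, tracking rows (r, s, t) with s·280 + t·154 = r:
  row A: (280, 1, 0)   [1·280 + 0·154 = 280]
  row B: (154, 0, 1)   [0·280 + 1·154 = 154]
  280 = 1·154 + 126   → row C = row A − 1·row B = (126, 1, −1)   [check: 1·280 − 1·154 = 126]
  154 = 1·126 + 28   → row D = row B − 1·row C = (28, −1, 2)   [check: −1·280 + 2·154 = 28]
  126 = 4·28 + 14   → row E = row C − 4·row D = (14, 5, −9)   [check: 5·280 − 9·154 = 14]
  28 = 2·14 + 0   → remainder 0, stop. gcd = 14 (last nonzero row E).
So gcd(154, 280) = 14, with Bézout identity 5·280 − 9·154 = 14. Containment (⊇): the Bézout identity exhibits 14 as an element of (154, 280), giving (14) ⊆ (154, 280). Containment (⊆): since 14 | 154 and 14 | 280 (154 = 14·11, 280 = 14·20), every Z-linear combination of 154 and 280 is divisible by 14, so (154, 280) ⊆ (14). Therefore (154, 280) = (14), d = 14.

Final answer: (154, 280) = (14); d = 14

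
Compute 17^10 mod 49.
Use repeated squaring. Binary(10) = 1010. Walk through the bits of the exponent 10 left-to-right: at each bit after the leading one, square the running value, then multiply by 17 if the bit is 1 (always reducing mod 49):
  bit 1 = 1 (leading): start with 17.
  bit 2 = 0: square 17^2 = 289 ≡ 44 (mod 49).
  bit 3 = 1: square 44^2 = 1936 ≡ 25; bit is 1, so multiply 25·17 = 425 ≡ 33 (mod 49).
  bit 4 = 0: square 33^2 = 1089 ≡ 11 (mod 49).
Final value: 17^10 ≡ 11 (mod 49).

Final answer: 11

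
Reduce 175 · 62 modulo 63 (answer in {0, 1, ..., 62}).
14

Reduce the factors first: 175 ≡ 49 (mod 63), so 175 · 62 ≡ 49 · 62 (mod 63). 49 · 62 = 3038. Dividing by 63: 3038 = 48·63 + 14. So (175 · 62) mod 63 = 14.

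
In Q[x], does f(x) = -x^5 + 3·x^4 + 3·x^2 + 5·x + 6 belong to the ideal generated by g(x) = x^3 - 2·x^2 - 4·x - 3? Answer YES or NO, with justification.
In Q[x] the ideal (g) consists of all multiples of g, so f ∈ (g) iff g | f, i.e. iff the remainder of f on division by g is 0. Divide f by g (g is monic, so eliminate the leading term of the running remainder at each step):
  leading term -x^5: subtract (-x^2)·g(x) = -x^5 + 2·x^4 + 4·x^3 + 3·x^2, leaving x^4 - 4·x^3 + 5·x + 6
  leading term x^4: subtract (x)·g(x) = x^4 - 2·x^3 - 4·x^2 - 3·x, leaving -2·x^3 + 4·x^2 + 8·x + 6
  leading term -2·x^3: subtract (-2)·g(x) = -2·x^3 + 4·x^2 + 8·x + 6, leaving 0
The remainder is 0, so f(x) = g(x) · h(x) with h(x) = -x^2 + x - 2. Hence g | f, i.e. f ∈ (g).

Final answer: YES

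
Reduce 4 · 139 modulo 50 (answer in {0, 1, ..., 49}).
6

Reduce the factors first: 139 ≡ 39 (mod 50), so 4 · 139 ≡ 4 · 39 (mod 50). 4 · 39 = 156. Dividing by 50: 156 = 3·50 + 6. So (4 · 139) mod 50 = 6.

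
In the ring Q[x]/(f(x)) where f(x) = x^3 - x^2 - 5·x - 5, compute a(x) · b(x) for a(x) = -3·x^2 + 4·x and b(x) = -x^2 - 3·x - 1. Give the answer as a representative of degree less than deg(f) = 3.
a · b ≡ 14·x^2 + 51·x + 40 (mod f(x))

First multiply in Q[x] without reducing: a · b = 3·x^4 + 5·x^3 - 9·x^2 - 4·x. Now divide by f(x) = x^3 - x^2 - 5·x - 5, eliminating the leading term at each step:
  leading term 3·x^4: subtract (3·x)·f(x) = 3·x^4 - 3·x^3 - 15·x^2 - 15·x, leaving 8·x^3 + 6·x^2 + 11·x
  leading term 8·x^3: subtract (8)·f(x) = 8·x^3 - 8·x^2 - 40·x - 40, leaving 14·x^2 + 51·x + 40
The degree is now < 3, so this is the remainder. Hence a · b ≡ 14·x^2 + 51·x + 40 in Q[x]/(f).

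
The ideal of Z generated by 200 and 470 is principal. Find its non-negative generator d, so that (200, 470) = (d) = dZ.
(200, 470) = (10); d = 10

In the PID Z, (a, b) is generated by gcd(a, b). Compute gcd(470, 200) with the extended Euclidean algorithm, tracking rows (r, s, t) with s·470 + t·200 = r:
  row A: (470, 1, 0)   [1·470 + 0·200 = 470]
  row B: (200, 0, 1)   [0·470 + 1·200 = 200]
  470 = 2·200 + 70   → row C = row A − 2·row B = (70, 1, −2)   [check: 1·470 − 2·200 = 70]
  200 = 2·70 + 60   → row D = row B − 2·row C = (60, −2, 5)   [check: −2·470 + 5·200 = 60]
  70 = 1·60 + 10   → row E = row C − 1·row D = (10, 3, −7)   [check: 3·470 − 7·200 = 10]
  60 = 6·10 + 0   → remainder 0, stop. gcd = 10 (last nonzero row E).
So gcd(200, 470) = 10, with Bézout identity 3·470 − 7·200 = 10. Containment (⊇): the Bézout identity exhibits 10 as an element of (200, 470), giving (10) ⊆ (200, 470). Containment (⊆): since 10 | 200 and 10 | 470 (200 = 10·20, 470 = 10·47), every Z-linear combination of 200 and 470 is divisible by 10, so (200, 470) ⊆ (10). Therefore (200, 470) = (10), d = 10.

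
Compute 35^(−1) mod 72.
Apply the extended Euclidean algorithm to (72, 35), tracking rows (r, s, t) with s·72 + t·35 = r. Each division r_prev = q·r_cur + r_new produces the new row as (previous row) − q·(current row):
  row A: (72, 1, 0)   [1·72 + 0·35 = 72]
  row B: (35, 0, 1)   [0·72 + 1·35 = 35]
  72 = 2·35 + 2   → row C = row A − 2·row B = (2, 1, −2)   [check: 1·72 − 2·35 = 2]
  35 = 17·2 + 1   → row D = row B − 17·row C = (1, −17, 35)   [check: −17·72 + 35·35 = 1]
  2 = 2·1 + 0   → remainder 0, stop. gcd = 1 (last nonzero row D).
The gcd is 1, so 35 is invertible mod 72. The last nonzero row gives −17·72 + 35·35 = 1, so t = 35. So 35^(−1) ≡ 35 (mod 72). Verify: 35 · 35 = 1225 ≡ 1 (mod 72). ✓

Final answer: 35^(−1) ≡ 35 (mod 72)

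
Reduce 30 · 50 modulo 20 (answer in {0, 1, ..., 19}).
Reduce the factors first: 30 ≡ 10, 50 ≡ 10 (mod 20), so 30 · 50 ≡ 10 · 10 (mod 20). 10 · 10 = 100. Dividing by 20: 100 = 5·20 + 0. So (30 · 50) mod 20 = 0.

Final answer: 0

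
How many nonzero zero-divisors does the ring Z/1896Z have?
In Z/1896Z each nonzero element is either a unit (gcd with 1896 is 1) or a zero-divisor (gcd > 1). The number of units is φ(1896): factorise 1896 = 2^3 · 3 · 79, so φ(1896) = (2^3 − 2^2) · (3 − 1) · (79 − 1) = 4 · 2 · 78 = 624. The nonzero elements number 1896 − 1 = 1895. Hence the nonzero zero-divisors number 1895 − 624 = 1271.

Final answer: Z/1896Z has 1271 nonzero zero-divisors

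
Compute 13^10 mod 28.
1

Use repeated squaring. Binary(10) = 1010. Walk through the bits of the exponent 10 left-to-right: at each bit after the leading one, square the running value, then multiply by 13 if the bit is 1 (always reducing mod 28):
  bit 1 = 1 (leading): start with 13.
  bit 2 = 0: square 13^2 = 169 ≡ 1 (mod 28).
  bit 3 = 1: square 1^2 = 1; bit is 1, so multiply 1·13 = 13 (mod 28).
  bit 4 = 0: square 13^2 = 169 ≡ 1 (mod 28).
Final value: 13^10 ≡ 1 (mod 28).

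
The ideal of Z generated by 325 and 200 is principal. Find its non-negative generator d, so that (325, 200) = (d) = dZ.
(325, 200) = (25); d = 25

In the PID Z, (a, b) is generated by gcd(a, b). Compute gcd(325, 200) with the extended Euclidean algorithm, tracking rows (r, s, t) with s·325 + t·200 = r:
  row A: (325, 1, 0)   [1·325 + 0·200 = 325]
  row B: (200, 0, 1)   [0·325 + 1·200 = 200]
  325 = 1·200 + 125   → row C = row A − 1·row B = (125, 1, −1)   [check: 1·325 − 1·200 = 125]
  200 = 1·125 + 75   → row D = row B − 1·row C = (75, −1, 2)   [check: −1·325 + 2·200 = 75]
  125 = 1·75 + 50   → row E = row C − 1·row D = (50, 2, −3)   [check: 2·325 − 3·200 = 50]
  75 = 1·50 + 25   → row F = row D − 1·row E = (25, −3, 5)   [check: −3·325 + 5·200 = 25]
  50 = 2·25 + 0   → remainder 0, stop. gcd = 25 (last nonzero row F).
So gcd(325, 200) = 25, with Bézout identity −3·325 + 5·200 = 25. Containment (⊇): the Bézout identity exhibits 25 as an element of (325, 200), giving (25) ⊆ (325, 200). Containment (⊆): since 25 | 325 and 25 | 200 (325 = 25·13, 200 = 25·8), every Z-linear combination of 325 and 200 is divisible by 25, so (325, 200) ⊆ (25). Therefore (325, 200) = (25), d = 25.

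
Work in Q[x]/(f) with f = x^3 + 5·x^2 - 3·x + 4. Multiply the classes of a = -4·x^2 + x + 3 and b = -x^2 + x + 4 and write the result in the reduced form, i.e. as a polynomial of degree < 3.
First multiply in Q[x] without reducing: a · b = 4·x^4 - 5·x^3 - 18·x^2 + 7·x + 12. Now divide by f(x) = x^3 + 5·x^2 - 3·x + 4, eliminating the leading term at each step:
  leading term 4·x^4: subtract (4·x)·f(x) = 4·x^4 + 20·x^3 - 12·x^2 + 16·x, leaving -25·x^3 - 6·x^2 - 9·x + 12
  leading term -25·x^3: subtract (-25)·f(x) = -25·x^3 - 125·x^2 + 75·x - 100, leaving 119·x^2 - 84·x + 112
The degree is now < 3, so this is the remainder. Hence a · b ≡ 119·x^2 - 84·x + 112 in Q[x]/(f).

Final answer: a · b ≡ 119·x^2 - 84·x + 112 (mod f(x))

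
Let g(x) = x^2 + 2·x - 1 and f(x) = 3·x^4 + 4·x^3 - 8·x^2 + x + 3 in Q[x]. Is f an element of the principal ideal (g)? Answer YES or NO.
In Q[x] the ideal (g) consists of all multiples of g, so f ∈ (g) iff g | f, i.e. iff the remainder of f on division by g is 0. Divide f by g (g is monic, so eliminate the leading term of the running remainder at each step):
  leading term 3·x^4: subtract (3·x^2)·g(x) = 3·x^4 + 6·x^3 - 3·x^2, leaving -2·x^3 - 5·x^2 + x + 3
  leading term -2·x^3: subtract (-2·x)·g(x) = -2·x^3 - 4·x^2 + 2·x, leaving -x^2 - x + 3
  leading term -x^2: subtract (-1)·g(x) = -x^2 - 2·x + 1, leaving x + 2
The remainder r(x) = x + 2 ≠ 0 (and deg r < deg g), so g ∤ f, i.e. f ∉ (g).

Final answer: NO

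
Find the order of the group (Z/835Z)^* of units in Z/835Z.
|(Z/835Z)^*| = 664

(Z/835Z)^* consists of the classes a with gcd(a, 835) = 1, so its order is φ(835). φ is multiplicative, with φ(p^e) = p^e − p^(e−1). Factorise 835 = 5 · 167. Then
  φ(835) = (5 − 1) · (167 − 1) = 4 · 166 = 664.
Thus |(Z/835Z)^*| = 664.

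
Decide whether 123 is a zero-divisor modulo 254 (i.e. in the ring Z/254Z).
NO

gcd(123, 254) = 1, so 123 is a unit in Z/254Z (it has a multiplicative inverse). A unit cannot be a zero-divisor: if 123·b ≡ 0 then multiplying both sides by 123^(−1) gives b ≡ 0. So 123 is not a zero-divisor.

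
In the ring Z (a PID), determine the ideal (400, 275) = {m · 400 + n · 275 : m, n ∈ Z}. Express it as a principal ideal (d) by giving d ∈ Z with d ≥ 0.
In the PID Z, (a, b) is generated by gcd(a, b). Compute gcd(400, 275) with the extended Euclidean algorithm, tracking rows (r, s, t) with s·400 + t·275 = r:
  row A: (400, 1, 0)   [1·400 + 0·275 = 400]
  row B: (275, 0, 1)   [0·400 + 1·275 = 275]
  400 = 1·275 + 125   → row C = row A − 1·row B = (125, 1, −1)   [check: 1·400 − 1·275 = 125]
  275 = 2·125 + 25   → row D = row B − 2·row C = (25, −2, 3)   [check: −2·400 + 3·275 = 25]
  125 = 5·25 + 0   → remainder 0, stop. gcd = 25 (last nonzero row D).
So gcd(400, 275) = 25, with Bézout identity −2·400 + 3·275 = 25. Containment (⊇): the Bézout identity exhibits 25 as an element of (400, 275), giving (25) ⊆ (400, 275). Containment (⊆): since 25 | 400 and 25 | 275 (400 = 25·16, 275 = 25·11), every Z-linear combination of 400 and 275 is divisible by 25, so (400, 275) ⊆ (25). Therefore (400, 275) = (25), d = 25.

Final answer: (400, 275) = (25); d = 25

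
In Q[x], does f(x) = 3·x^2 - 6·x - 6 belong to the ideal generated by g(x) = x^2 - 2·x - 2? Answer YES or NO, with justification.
YES

In Q[x] the ideal (g) consists of all multiples of g, so f ∈ (g) iff g | f, i.e. iff the remainder of f on division by g is 0. Divide f by g (g is monic, so eliminate the leading term of the running remainder at each step):
  leading term 3·x^2: subtract (3)·g(x) = 3·x^2 - 6·x - 6, leaving 0
The remainder is 0, so f(x) = g(x) · h(x) with h(x) = 3. Hence g | f, i.e. f ∈ (g).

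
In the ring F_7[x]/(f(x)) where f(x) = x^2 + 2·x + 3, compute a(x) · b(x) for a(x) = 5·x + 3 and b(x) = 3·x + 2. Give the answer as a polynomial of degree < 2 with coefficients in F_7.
a · b ≡ 3·x + 3 (mod f(x))

Multiply as integer polynomials: a · b = 15·x^2 + 19·x + 6. Reducing coefficients mod 7: a · b ≡ x^2 + 5·x + 6. Now divide by f(x) = x^2 + 2·x + 3 in F_7[x], eliminating the leading term at each step:
  leading term x^2: subtract (1)·f(x) = x^2 + 2·x + 3, leaving 3·x + 3 (coefficients mod 7)
The degree is now < 2, so this is the remainder. Hence a · b ≡ 3·x + 3 in F_7[x]/(f).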